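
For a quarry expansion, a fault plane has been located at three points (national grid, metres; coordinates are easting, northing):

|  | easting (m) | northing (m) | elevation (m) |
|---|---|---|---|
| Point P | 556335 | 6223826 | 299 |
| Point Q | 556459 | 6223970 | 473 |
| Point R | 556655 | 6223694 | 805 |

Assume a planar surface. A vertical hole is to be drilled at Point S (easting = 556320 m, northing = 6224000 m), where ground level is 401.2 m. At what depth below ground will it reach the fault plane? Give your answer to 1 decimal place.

Two edge vectors: Point P→Point Q = (124, 144, 174), Point P→Point R = (320, -132, 506).
Normal n = (Point P→Point Q) × (Point P→Point R) = (95832, -7064, -62448).
So ∂z/∂easting = −n_x/n_z = 1.534588778 and ∂z/∂northing = −n_y/n_z = −0.113118114.
Intercept c from Point P: 299 − 853745.45 + 704027.46 = −149418.99.
At (556320, 6224000): z_contact = 853722.43 − 704047.14 − 149418.99 = 256.30 m.
Depth below ground = 401.2 − 256.30 = 144.9 m.

144.9 m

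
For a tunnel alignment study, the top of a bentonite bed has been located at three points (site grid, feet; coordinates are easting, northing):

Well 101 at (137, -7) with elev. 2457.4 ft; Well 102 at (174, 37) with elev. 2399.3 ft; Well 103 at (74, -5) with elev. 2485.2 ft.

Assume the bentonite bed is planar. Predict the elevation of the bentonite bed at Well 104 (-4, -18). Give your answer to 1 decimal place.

Let the plane be z = a·easting + b·northing + c.
Well 102−Well 101: 37a + 44b = −58.1;  Well 103−Well 101: −63a + 2b = 27.8.
Solving gives a = −0.47063, b = −0.92470.
Then c = 2457.4 − a·137 − b·-7 = 2515.40.
At (-4, -18): z = 1.9 + 16.6 + 2515.40 = 2533.9 ft.

2533.9 ft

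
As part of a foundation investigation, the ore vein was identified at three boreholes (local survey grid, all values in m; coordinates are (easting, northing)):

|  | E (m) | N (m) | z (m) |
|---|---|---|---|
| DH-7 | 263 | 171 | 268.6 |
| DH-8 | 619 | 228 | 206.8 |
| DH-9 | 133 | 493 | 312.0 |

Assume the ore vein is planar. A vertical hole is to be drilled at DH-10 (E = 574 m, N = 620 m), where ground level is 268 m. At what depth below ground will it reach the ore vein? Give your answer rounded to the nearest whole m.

29 m

Let the plane be z = a·E + b·N + c.
DH-8−DH-7: 356a + 57b = −61.8;  DH-9−DH-7: −130a + 322b = 43.4.
Solving gives a = −0.18333, b = 0.06077.
Then c = 268.6 − a·263 − b·171 = 306.42.
At (574, 620): z_contact = −105.2 + 37.7 + 306.42 = 238.9 m.
Depth below ground = 268 − 238.9 = 29 m.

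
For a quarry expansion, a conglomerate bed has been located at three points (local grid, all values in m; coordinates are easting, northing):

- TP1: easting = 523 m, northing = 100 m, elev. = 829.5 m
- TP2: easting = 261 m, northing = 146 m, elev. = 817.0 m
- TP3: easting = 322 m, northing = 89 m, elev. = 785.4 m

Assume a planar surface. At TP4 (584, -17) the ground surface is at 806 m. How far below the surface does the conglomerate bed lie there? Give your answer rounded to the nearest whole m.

Two edge vectors: TP1→TP2 = (-262, 46, -12.5), TP1→TP3 = (-201, -11, -44.1).
Normal n = (TP1→TP2) × (TP1→TP3) = (-2166.1, -9041.7, 12128).
So ∂z/∂easting = −n_x/n_z = 0.17860 and ∂z/∂northing = −n_y/n_z = 0.74552.
Intercept c from TP1: 829.5 − 93.41 − 74.55 = 661.54.
At (584, -17): z_contact = 104.3 − 12.7 + 661.54 = 753.2 m.
Depth below ground = 806 − 753.2 = 53 m.

53 m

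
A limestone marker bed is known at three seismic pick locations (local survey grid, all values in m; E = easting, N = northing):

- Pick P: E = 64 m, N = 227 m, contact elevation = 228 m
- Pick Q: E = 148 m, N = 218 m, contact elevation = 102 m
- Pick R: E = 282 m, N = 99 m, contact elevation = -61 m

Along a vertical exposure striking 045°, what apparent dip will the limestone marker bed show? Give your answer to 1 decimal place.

Two edge vectors: Pick P→Pick Q = (84, -9, -126), Pick P→Pick R = (218, -128, -289).
Normal n = (Pick P→Pick Q) × (Pick P→Pick R) = (-13527, -3192, -8790).
So ∂z/∂E = −n_x/n_z = −1.53891 and ∂z/∂N = −n_y/n_z = −0.36314.
Unit vector along 045° is (sin 45°, cos 45°) = (0.7071, 0.7071).
Slope in that direction = a·(0.7071) + b·(0.7071) = −1.34495.
Apparent dip = arctan|1.34495| = 53.4° (true dip is 57.7°, so apparent ≤ true as expected).

53.4°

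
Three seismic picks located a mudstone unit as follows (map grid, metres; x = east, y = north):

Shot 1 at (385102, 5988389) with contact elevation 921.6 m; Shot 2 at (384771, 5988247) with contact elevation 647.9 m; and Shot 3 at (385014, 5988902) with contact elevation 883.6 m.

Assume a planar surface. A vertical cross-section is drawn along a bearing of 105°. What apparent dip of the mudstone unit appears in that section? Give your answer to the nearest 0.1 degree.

37.1°

Two edge vectors: Shot 1→Shot 2 = (-331, -142, -273.7), Shot 1→Shot 3 = (-88, 513, -38).
Normal n = (Shot 1→Shot 2) × (Shot 1→Shot 3) = (145804.1, 11507.6, -182299).
So ∂z/∂x = −n_x/n_z = 0.79981 and ∂z/∂y = −n_y/n_z = 0.06312.
Unit vector along 105° is (sin 105°, cos 105°) = (0.9659, -0.2588).
Slope in that direction = a·(0.9659) + b·(-0.2588) = 0.75622.
Apparent dip = arctan|0.75622| = 37.1° (true dip is 38.7°, so apparent ≤ true as expected).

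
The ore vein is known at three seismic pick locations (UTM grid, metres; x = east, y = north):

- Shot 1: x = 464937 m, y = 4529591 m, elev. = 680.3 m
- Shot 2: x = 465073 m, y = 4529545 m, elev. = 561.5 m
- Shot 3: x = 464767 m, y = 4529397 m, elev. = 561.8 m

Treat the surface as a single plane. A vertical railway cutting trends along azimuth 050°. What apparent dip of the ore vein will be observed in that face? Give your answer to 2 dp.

Let the plane be z = a·x + b·y + c.
Shot 2−Shot 1: 136a − 46b = −118.8;  Shot 3−Shot 1: −170a − 194b = −118.5.
Solving gives a = −0.51445, b = 1.06163.
Unit vector along 050° is (sin 50°, cos 50°) = (0.7660, 0.6428).
Slope in that direction = a·(0.7660) + b·(0.6428) = 0.28831.
Apparent dip = arctan|0.28831| = 16.08° (true dip is 49.7°, so apparent ≤ true as expected).

16.08°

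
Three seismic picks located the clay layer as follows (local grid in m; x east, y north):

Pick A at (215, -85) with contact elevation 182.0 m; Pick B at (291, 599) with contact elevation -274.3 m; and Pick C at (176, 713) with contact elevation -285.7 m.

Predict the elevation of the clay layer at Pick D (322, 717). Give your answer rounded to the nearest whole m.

Two edge vectors: Pick A→Pick B = (76, 684, -456.3), Pick A→Pick C = (-39, 798, -467.7).
Normal n = (Pick A→Pick B) × (Pick A→Pick C) = (44220.6, 53340.9, 87324).
So ∂z/∂x = −n_x/n_z = −0.50640 and ∂z/∂y = −n_y/n_z = −0.61084.
Intercept c from Pick A: 182 + 108.88 − 51.92 = 238.95.
At (322, 717): z = −163.1 − 438.0 + 238.95 = -362.1 m.

-362 m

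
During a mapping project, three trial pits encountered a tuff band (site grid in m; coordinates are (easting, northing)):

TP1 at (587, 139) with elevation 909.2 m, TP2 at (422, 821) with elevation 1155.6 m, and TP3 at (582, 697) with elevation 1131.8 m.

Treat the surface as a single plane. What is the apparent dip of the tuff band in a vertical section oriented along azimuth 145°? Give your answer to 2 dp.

13.24°

Let the plane be z = a·E + b·N + c.
TP2−TP1: −165a + 682b = 246.4;  TP3−TP1: −5a + 558b = 222.6.
Solving gives a = 0.16154, b = 0.40037.
Unit vector along 145° is (sin 145°, cos 145°) = (0.5736, -0.8192).
Slope in that direction = a·(0.5736) + b·(-0.8192) = −0.23531.
Apparent dip = arctan|0.23531| = 13.24° (true dip is 23.4°, so apparent ≤ true as expected).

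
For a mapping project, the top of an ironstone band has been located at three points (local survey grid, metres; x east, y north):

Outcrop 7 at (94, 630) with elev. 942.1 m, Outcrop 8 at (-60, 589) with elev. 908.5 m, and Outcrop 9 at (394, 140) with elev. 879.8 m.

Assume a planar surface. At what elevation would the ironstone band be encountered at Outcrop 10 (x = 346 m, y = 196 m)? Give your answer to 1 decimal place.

Two edge vectors: Outcrop 7→Outcrop 8 = (-154, -41, -33.6), Outcrop 7→Outcrop 9 = (300, -490, -62.3).
Normal n = (Outcrop 7→Outcrop 8) × (Outcrop 7→Outcrop 9) = (-13909.7, -19674.2, 87760).
So ∂z/∂x = −n_x/n_z = 0.15850 and ∂z/∂y = −n_y/n_z = 0.22418.
Intercept c from Outcrop 7: 942.1 − 14.90 − 141.23 = 785.97.
At (346, 196): z = 54.8 + 43.9 + 785.97 = 884.7 m.

884.7 m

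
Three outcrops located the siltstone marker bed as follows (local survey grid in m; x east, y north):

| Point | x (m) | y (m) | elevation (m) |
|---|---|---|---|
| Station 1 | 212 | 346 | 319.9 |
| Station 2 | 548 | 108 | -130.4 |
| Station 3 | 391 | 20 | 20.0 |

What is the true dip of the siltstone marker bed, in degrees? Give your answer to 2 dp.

Let the plane be z = a·x + b·y + c.
Station 2−Station 1: 336a − 238b = −450.3;  Station 3−Station 1: 179a − 326b = −299.9.
Solving gives a = −1.12681, b = 0.30123.
Gradient magnitude |∇z| = √(a² + b²) = √(1.26969 + 0.09074) = 1.16638.
True dip = arctan(1.16638) = 49.39°, dipping toward ESE (azimuth ≈ 105°).

49.39°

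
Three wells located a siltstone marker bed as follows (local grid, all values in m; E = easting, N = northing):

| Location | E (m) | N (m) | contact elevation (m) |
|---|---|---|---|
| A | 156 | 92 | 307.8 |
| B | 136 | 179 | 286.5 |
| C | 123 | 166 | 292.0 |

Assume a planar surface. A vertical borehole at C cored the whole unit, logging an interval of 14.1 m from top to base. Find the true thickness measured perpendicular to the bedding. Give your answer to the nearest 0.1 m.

13.5 m

Two edge vectors: A→B = (-20, 87, -21.3), A→C = (-33, 74, -15.8).
Normal n = (A→B) × (A→C) = (201.6, 386.9, 1391).
So ∂z/∂E = −n_x/n_z = −0.14493 and ∂z/∂N = −n_y/n_z = −0.27815.
|∇z| = √(a²+b²) = 0.31364, so dip δ = arctan(0.31364) = 17.41°.
True thickness = vertical thickness × cos δ = 14.1 × cos 17.41° = 13.5 m.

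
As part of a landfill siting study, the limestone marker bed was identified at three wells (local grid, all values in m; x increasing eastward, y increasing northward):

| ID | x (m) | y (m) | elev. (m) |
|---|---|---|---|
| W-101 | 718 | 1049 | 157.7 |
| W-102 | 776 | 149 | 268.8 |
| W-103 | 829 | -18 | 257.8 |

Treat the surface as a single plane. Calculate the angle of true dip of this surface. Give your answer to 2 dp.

37.52°

Let the plane be z = a·x + b·y + c.
W-102−W-101: 58a − 900b = 111.1;  W-103−W-101: 111a − 1067b = 100.1.
Solving gives a = −0.74851, b = −0.17168.
Gradient magnitude |∇z| = √(a² + b²) = √(0.56026 + 0.02947) = 0.76794.
True dip = arctan(0.76794) = 37.52°, dipping toward ENE (azimuth ≈ 077°).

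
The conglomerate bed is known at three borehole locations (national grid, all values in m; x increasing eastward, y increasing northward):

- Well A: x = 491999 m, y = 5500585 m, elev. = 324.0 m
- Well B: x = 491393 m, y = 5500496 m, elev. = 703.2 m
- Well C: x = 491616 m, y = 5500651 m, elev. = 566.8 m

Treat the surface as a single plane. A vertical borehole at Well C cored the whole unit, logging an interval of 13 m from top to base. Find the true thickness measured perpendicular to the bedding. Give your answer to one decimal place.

Two edge vectors: Well A→Well B = (-606, -89, 379.2), Well A→Well C = (-383, 66, 242.8).
Normal n = (Well A→Well B) × (Well A→Well C) = (-46636.4, 1903.2, -74083).
So ∂z/∂x = −n_x/n_z = −0.62952 and ∂z/∂y = −n_y/n_z = 0.02569.
|∇z| = √(a²+b²) = 0.63004, so dip δ = arctan(0.63004) = 32.21°.
True thickness = vertical thickness × cos δ = 13 × cos 32.21° = 11.0 m.

11.0 m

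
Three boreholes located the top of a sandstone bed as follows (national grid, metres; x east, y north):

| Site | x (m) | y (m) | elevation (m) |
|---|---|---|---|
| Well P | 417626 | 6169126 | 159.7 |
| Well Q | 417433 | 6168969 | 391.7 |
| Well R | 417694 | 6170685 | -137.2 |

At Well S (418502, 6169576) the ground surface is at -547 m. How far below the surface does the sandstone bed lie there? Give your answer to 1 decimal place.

Let the plane be z = a·x + b·y + c.
Well Q−Well P: −193a − 157b = 232;  Well R−Well P: 68a + 1559b = −296.9.
Solving gives a = −1.085674561, b = −0.143087960.
Then c = 159.7 − a·417626 − b·6169126 = 1336293.28.
At (418502, 6169576): z_contact = −454356.98 − 882792.04 + 1336293.28 = -855.74 m.
Depth below ground = -547 − (-855.74) = 308.7 m.

308.7 m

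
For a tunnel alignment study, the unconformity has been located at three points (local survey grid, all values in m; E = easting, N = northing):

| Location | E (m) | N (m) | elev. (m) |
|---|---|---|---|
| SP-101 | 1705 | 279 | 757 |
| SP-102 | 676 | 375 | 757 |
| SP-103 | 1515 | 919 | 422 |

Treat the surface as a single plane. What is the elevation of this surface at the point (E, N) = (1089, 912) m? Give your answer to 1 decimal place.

Two edge vectors: SP-101→SP-102 = (-1029, 96, 0), SP-101→SP-103 = (-190, 640, -335).
Normal n = (SP-101→SP-102) × (SP-101→SP-103) = (-32160, -344715, -640320).
So ∂z/∂E = −n_x/n_z = −0.050225 and ∂z/∂N = −n_y/n_z = −0.538348.
Intercept c from SP-101: 757 + 85.63 + 150.20 = 992.83.
At (1089, 912): z = −54.7 − 491.0 + 992.83 = 447.2 m.

447.2 m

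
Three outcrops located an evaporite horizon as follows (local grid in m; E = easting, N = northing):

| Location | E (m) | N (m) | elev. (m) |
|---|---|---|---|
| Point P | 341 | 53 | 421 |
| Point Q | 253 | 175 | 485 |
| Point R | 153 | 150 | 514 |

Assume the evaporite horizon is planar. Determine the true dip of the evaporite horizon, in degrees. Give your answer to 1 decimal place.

Two edge vectors: Point P→Point Q = (-88, 122, 64), Point P→Point R = (-188, 97, 93).
Normal n = (Point P→Point Q) × (Point P→Point R) = (5138, -3848, 14400).
So ∂z/∂E = −n_x/n_z = −0.35681 and ∂z/∂N = −n_y/n_z = 0.26722.
Gradient magnitude |∇z| = √(a² + b²) = √(0.12731 + 0.07141) = 0.44578.
True dip = arctan(0.44578) = 24.0°, dipping toward SE (azimuth ≈ 127°).

24.0°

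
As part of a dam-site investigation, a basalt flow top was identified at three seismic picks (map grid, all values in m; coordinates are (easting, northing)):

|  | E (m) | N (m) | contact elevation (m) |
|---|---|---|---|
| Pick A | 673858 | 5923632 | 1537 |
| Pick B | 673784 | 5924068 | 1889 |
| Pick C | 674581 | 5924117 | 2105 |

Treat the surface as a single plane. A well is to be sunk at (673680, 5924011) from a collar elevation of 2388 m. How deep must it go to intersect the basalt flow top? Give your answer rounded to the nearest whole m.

570 m

Two edge vectors: Pick A→Pick B = (-74, 436, 352), Pick A→Pick C = (723, 485, 568).
Normal n = (Pick A→Pick B) × (Pick A→Pick C) = (76928, 296528, -351118).
So ∂z/∂E = −n_x/n_z = 0.21909444 and ∂z/∂N = −n_y/n_z = 0.84452520.
Intercept c from Pick A: 1537 − 147638.54 − 5002656.51 = −5148758.05.
At (673680, 5924011): z_contact = 147599.5 + 5002976.6 − 5148758.05 = 1818.1 m.
Depth below ground = 2388 − 1818.1 = 570 m.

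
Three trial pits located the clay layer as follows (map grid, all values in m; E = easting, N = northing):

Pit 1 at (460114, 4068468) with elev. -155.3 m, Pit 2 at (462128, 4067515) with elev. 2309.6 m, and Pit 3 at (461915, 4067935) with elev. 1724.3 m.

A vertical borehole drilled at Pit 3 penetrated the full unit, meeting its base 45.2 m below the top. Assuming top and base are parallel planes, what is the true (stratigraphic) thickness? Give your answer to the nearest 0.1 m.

28.1 m

Let the plane be z = a·E + b·N + c.
Pit 2−Pit 1: 2014a − 953b = 2464.9;  Pit 3−Pit 1: 1801a − 533b = 1879.6.
Solving gives a = 0.74269, b = −1.01692.
|∇z| = √(a²+b²) = 1.25925, so dip δ = arctan(1.25925) = 51.55°.
True thickness = vertical thickness × cos δ = 45.2 × cos 51.55° = 28.1 m.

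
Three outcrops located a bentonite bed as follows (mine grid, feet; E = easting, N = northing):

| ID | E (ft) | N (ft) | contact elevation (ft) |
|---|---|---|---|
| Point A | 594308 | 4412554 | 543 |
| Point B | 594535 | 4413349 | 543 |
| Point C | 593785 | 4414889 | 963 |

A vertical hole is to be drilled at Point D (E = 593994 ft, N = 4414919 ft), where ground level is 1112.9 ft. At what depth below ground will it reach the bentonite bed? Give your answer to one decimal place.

220.7 ft

Let the plane be z = a·E + b·N + c.
Point B−Point A: 227a + 795b = 0;  Point C−Point A: −523a + 2335b = 420.
Solving gives a = −0.353023271, b = 0.100800355.
Then c = 543 − a·594308 − b·4412554 = −234439.46.
At (593994, 4414919): z_contact = −209693.70 + 445025.40 − 234439.46 = 892.24 ft.
Depth below ground = 1112.9 − 892.24 = 220.7 ft.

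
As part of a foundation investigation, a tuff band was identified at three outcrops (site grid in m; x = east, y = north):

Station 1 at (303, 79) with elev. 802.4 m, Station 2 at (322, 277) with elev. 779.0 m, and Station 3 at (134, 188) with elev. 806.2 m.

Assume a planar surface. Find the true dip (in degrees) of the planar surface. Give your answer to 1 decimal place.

8.2°

Two edge vectors: Station 1→Station 2 = (19, 198, -23.4), Station 1→Station 3 = (-169, 109, 3.8).
Normal n = (Station 1→Station 2) × (Station 1→Station 3) = (3303, 3882.4, 35533).
So ∂z/∂x = −n_x/n_z = −0.09296 and ∂z/∂y = −n_y/n_z = −0.10926.
Gradient magnitude |∇z| = √(a² + b²) = √(0.00864 + 0.01194) = 0.14345.
True dip = arctan(0.14345) = 8.2°, dipping toward NE (azimuth ≈ 040°).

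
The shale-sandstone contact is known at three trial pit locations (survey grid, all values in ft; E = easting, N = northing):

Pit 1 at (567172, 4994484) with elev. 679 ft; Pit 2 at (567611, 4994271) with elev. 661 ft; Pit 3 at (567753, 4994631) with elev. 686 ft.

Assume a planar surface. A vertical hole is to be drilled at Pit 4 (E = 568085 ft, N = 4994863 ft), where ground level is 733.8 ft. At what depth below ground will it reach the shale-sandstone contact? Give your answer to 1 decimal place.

Two edge vectors: Pit 1→Pit 2 = (439, -213, -18), Pit 1→Pit 3 = (581, 147, 7).
Normal n = (Pit 1→Pit 2) × (Pit 1→Pit 3) = (1155, -13531, 188286).
So ∂z/∂E = −n_x/n_z = −0.006134285 and ∂z/∂N = −n_y/n_z = 0.071864079.
Intercept c from Pit 1: 679 + 3479.19 − 358923.99 = −354765.80.
At (568085, 4994863): z_contact = −3484.80 + 358951.23 − 354765.80 = 700.64 ft.
Depth below ground = 733.8 − 700.64 = 33.2 ft.

33.2 ft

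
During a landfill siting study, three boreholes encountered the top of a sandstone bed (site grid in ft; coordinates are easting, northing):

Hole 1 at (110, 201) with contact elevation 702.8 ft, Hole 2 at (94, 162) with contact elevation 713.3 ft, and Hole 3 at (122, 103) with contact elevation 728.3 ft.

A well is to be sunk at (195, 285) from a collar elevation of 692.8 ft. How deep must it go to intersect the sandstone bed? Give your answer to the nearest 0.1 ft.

13.5 ft

Two edge vectors: Hole 1→Hole 2 = (-16, -39, 10.5), Hole 1→Hole 3 = (12, -98, 25.5).
Normal n = (Hole 1→Hole 2) × (Hole 1→Hole 3) = (34.5, 534, 2036).
So ∂z/∂easting = −n_x/n_z = −0.01694 and ∂z/∂northing = −n_y/n_z = −0.26228.
Intercept c from Hole 1: 702.8 + 1.86 + 52.72 = 757.38.
At (195, 285): z_contact = −3.30 − 74.75 + 757.38 = 679.33 ft.
Depth below ground = 692.8 − 679.33 = 13.5 ft.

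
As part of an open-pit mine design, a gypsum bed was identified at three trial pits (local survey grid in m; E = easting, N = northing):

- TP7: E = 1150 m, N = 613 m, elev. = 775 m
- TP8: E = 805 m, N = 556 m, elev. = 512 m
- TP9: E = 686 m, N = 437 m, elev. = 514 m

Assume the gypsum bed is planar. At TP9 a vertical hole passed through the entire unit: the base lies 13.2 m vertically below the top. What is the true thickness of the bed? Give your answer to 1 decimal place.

8.0 m

Let the plane be z = a·E + b·N + c.
TP8−TP7: −345a − 57b = −263;  TP9−TP7: −464a − 176b = −261.
Solving gives a = 0.91652, b = −0.93333.
|∇z| = √(a²+b²) = 1.30809, so dip δ = arctan(1.30809) = 52.60°.
True thickness = vertical thickness × cos δ = 13.2 × cos 52.60° = 8.0 m.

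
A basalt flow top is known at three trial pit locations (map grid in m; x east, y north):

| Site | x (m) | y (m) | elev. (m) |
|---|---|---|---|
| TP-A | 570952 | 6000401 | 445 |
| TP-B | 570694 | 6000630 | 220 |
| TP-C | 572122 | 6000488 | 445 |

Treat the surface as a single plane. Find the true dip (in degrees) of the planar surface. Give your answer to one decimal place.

42.3°

Let the plane be z = a·x + b·y + c.
TP-B−TP-A: −258a + 229b = −225;  TP-C−TP-A: 1170a + 87b = 0.
Solving gives a = 0.06741, b = −0.90658.
Gradient magnitude |∇z| = √(a² + b²) = √(0.00454 + 0.82189) = 0.90909.
True dip = arctan(0.90909) = 42.3°, dipping toward N (azimuth ≈ 356°).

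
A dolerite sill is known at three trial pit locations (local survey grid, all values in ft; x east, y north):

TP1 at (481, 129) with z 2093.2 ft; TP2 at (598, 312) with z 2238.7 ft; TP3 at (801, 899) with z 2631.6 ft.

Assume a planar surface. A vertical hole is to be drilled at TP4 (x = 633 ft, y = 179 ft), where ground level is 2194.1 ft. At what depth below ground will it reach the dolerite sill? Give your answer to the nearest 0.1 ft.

9.7 ft

Two edge vectors: TP1→TP2 = (117, 183, 145.5), TP1→TP3 = (320, 770, 538.4).
Normal n = (TP1→TP2) × (TP1→TP3) = (-13507.8, -16432.8, 31530).
So ∂z/∂x = −n_x/n_z = 0.42841 and ∂z/∂y = −n_y/n_z = 0.52118.
Intercept c from TP1: 2093.2 − 206.07 − 67.23 = 1819.90.
At (633, 179): z_contact = 271.18 + 93.29 + 1819.90 = 2184.38 ft.
Depth below ground = 2194.1 − 2184.38 = 9.7 ft.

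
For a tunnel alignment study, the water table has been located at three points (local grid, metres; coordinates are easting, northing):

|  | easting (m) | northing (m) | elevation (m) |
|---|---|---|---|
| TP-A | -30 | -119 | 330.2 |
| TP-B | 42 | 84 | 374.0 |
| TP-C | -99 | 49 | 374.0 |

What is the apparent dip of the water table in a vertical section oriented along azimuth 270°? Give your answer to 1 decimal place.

Two edge vectors: TP-A→TP-B = (72, 203, 43.8), TP-A→TP-C = (-69, 168, 43.8).
Normal n = (TP-A→TP-B) × (TP-A→TP-C) = (1533, -6175.8, 26103).
So ∂z/∂easting = −n_x/n_z = −0.05873 and ∂z/∂northing = −n_y/n_z = 0.23659.
Unit vector along 270° is (sin 270°, cos 270°) = (-1.0000, -0.0000).
Slope in that direction = a·(-1.0000) + b·(-0.0000) = 0.05873.
Apparent dip = arctan|0.05873| = 3.4° (true dip is 13.7°, so apparent ≤ true as expected).

3.4°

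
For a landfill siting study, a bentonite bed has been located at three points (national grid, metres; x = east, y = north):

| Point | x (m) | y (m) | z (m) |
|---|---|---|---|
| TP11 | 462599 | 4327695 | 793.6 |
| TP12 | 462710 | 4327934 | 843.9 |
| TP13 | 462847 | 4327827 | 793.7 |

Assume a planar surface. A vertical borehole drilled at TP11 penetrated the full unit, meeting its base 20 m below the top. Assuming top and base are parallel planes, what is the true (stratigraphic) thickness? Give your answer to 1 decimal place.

19.1 m

Let the plane be z = a·x + b·y + c.
TP12−TP11: 111a + 239b = 50.3;  TP13−TP11: 248a + 132b = 0.1.
Solving gives a = −0.14827, b = 0.27932.
|∇z| = √(a²+b²) = 0.31623, so dip δ = arctan(0.31623) = 17.55°.
True thickness = vertical thickness × cos δ = 20 × cos 17.55° = 19.1 m.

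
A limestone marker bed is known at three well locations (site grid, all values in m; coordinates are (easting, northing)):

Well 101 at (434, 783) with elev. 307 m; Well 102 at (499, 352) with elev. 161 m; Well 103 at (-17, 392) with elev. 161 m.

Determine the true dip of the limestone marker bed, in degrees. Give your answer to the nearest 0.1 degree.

19.0°

Let the plane be z = a·E + b·N + c.
Well 102−Well 101: 65a − 431b = −146;  Well 103−Well 101: −451a − 391b = −146.
Solving gives a = 0.02657, b = 0.34275.
Gradient magnitude |∇z| = √(a² + b²) = √(0.00071 + 0.11748) = 0.34378.
True dip = arctan(0.34378) = 19.0°, dipping toward S (azimuth ≈ 184°).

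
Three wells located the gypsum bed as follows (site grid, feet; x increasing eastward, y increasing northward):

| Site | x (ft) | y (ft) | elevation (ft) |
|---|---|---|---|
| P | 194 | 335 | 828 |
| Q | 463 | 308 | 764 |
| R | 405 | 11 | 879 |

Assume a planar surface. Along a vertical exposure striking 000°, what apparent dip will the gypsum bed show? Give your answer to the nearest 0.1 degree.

Let the plane be z = a·x + b·y + c.
Q−P: 269a − 27b = −64;  R−P: 211a − 324b = 51.
Solving gives a = −0.27146, b = −0.33419.
Unit vector along 000° is (sin 0°, cos 0°) = (0.0000, 1.0000).
Slope in that direction = a·(0.0000) + b·(1.0000) = −0.33419.
Apparent dip = arctan|0.33419| = 18.5° (true dip is 23.3°, so apparent ≤ true as expected).

18.5°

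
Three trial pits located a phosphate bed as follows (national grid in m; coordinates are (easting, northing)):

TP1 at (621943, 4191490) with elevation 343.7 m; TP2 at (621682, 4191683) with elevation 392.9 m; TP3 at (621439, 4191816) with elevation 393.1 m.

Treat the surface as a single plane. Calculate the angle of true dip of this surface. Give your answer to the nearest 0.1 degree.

48.1°

Two edge vectors: TP1→TP2 = (-261, 193, 49.2), TP1→TP3 = (-504, 326, 49.4).
Normal n = (TP1→TP2) × (TP1→TP3) = (-6505, -11903.4, 12186).
So ∂z/∂E = −n_x/n_z = 0.53381 and ∂z/∂N = −n_y/n_z = 0.97681.
Gradient magnitude |∇z| = √(a² + b²) = √(0.28495 + 0.95416) = 1.11315.
True dip = arctan(1.11315) = 48.1°, dipping toward SSW (azimuth ≈ 209°).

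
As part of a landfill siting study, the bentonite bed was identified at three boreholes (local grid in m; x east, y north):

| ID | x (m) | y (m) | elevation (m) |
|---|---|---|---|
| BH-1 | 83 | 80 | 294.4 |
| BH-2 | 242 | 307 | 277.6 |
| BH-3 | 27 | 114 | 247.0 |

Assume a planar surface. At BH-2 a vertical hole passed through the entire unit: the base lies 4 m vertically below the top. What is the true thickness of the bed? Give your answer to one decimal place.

Two edge vectors: BH-1→BH-2 = (159, 227, -16.8), BH-1→BH-3 = (-56, 34, -47.4).
Normal n = (BH-1→BH-2) × (BH-1→BH-3) = (-10188.6, 8477.4, 18118).
So ∂z/∂x = −n_x/n_z = 0.56235 and ∂z/∂y = −n_y/n_z = −0.46790.
|∇z| = √(a²+b²) = 0.73155, so dip δ = arctan(0.73155) = 36.19°.
True thickness = vertical thickness × cos δ = 4 × cos 36.19° = 3.2 m.

3.2 m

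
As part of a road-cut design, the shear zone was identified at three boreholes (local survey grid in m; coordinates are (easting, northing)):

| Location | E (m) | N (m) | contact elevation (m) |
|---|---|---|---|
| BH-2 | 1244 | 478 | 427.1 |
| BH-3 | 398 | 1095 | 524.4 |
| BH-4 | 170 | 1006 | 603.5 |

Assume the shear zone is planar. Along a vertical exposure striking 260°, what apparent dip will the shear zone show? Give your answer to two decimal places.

16.59°

Let the plane be z = a·E + b·N + c.
BH-3−BH-2: −846a + 617b = 97.3;  BH-4−BH-2: −1074a + 528b = 176.4.
Solving gives a = −0.26608, b = −0.20713.
Unit vector along 260° is (sin 260°, cos 260°) = (-0.9848, -0.1736).
Slope in that direction = a·(-0.9848) + b·(-0.1736) = 0.29800.
Apparent dip = arctan|0.29800| = 16.59° (true dip is 18.6°, so apparent ≤ true as expected).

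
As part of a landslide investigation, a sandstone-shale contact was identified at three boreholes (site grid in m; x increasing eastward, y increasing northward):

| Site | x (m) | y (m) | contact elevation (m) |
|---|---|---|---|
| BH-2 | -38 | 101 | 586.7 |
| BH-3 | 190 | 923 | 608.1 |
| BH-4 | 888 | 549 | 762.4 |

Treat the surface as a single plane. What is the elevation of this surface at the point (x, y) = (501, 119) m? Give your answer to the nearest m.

Two edge vectors: BH-2→BH-3 = (228, 822, 21.4), BH-2→BH-4 = (926, 448, 175.7).
Normal n = (BH-2→BH-3) × (BH-2→BH-4) = (134838.2, -20243.2, -659028).
So ∂z/∂x = −n_x/n_z = 0.20460 and ∂z/∂y = −n_y/n_z = −0.03072.
Intercept c from BH-2: 586.7 + 7.77 + 3.10 = 597.58.
At (501, 119): z = 102.5 − 3.7 + 597.58 = 696.4 m.

696 m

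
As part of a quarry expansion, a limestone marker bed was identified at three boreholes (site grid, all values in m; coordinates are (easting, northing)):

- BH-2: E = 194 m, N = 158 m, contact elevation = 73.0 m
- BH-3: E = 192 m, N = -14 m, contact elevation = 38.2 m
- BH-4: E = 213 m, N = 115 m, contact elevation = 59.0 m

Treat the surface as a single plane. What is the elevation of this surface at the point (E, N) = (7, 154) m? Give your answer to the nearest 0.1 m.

Let the plane be z = a·E + b·N + c.
BH-3−BH-2: −2a − 172b = −34.8;  BH-4−BH-2: 19a − 43b = −14.
Solving gives a = −0.27179, b = 0.20549.
Then c = 73 − a·194 − b·158 = 93.26.
At (7, 154): z = −1.9 + 31.6 + 93.26 = 123.0 m.

123.0 m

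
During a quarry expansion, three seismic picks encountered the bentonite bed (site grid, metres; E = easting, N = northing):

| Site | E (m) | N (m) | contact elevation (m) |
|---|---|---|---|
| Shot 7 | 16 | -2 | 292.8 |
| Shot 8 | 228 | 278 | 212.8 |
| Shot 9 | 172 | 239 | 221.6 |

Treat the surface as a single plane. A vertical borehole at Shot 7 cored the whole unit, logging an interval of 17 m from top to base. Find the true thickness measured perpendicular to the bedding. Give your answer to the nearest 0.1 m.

16.0 m

Let the plane be z = a·E + b·N + c.
Shot 8−Shot 7: 212a + 280b = −80;  Shot 9−Shot 7: 156a + 241b = −71.2.
Solving gives a = 0.08851, b = −0.35273.
|∇z| = √(a²+b²) = 0.36366, so dip δ = arctan(0.36366) = 19.98°.
True thickness = vertical thickness × cos δ = 17 × cos 19.98° = 16.0 m.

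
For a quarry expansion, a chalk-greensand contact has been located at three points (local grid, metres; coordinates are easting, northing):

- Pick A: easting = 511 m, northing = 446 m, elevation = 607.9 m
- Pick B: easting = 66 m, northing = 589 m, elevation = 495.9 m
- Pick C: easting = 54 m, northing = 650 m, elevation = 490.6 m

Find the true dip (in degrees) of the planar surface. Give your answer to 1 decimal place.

Let the plane be z = a·easting + b·northing + c.
Pick B−Pick A: −445a + 143b = −112;  Pick C−Pick A: −457a + 204b = −117.3.
Solving gives a = 0.23887, b = −0.03990.
Gradient magnitude |∇z| = √(a² + b²) = √(0.05706 + 0.00159) = 0.24217.
True dip = arctan(0.24217) = 13.6°, dipping toward W (azimuth ≈ 279°).

13.6°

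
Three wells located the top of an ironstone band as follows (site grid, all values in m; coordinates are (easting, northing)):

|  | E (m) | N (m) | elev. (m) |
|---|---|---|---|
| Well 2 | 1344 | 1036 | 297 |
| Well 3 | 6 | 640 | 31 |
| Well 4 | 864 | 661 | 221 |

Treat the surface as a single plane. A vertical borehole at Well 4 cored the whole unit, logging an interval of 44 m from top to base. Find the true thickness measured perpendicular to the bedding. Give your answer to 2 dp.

42.80 m

Two edge vectors: Well 2→Well 3 = (-1338, -396, -266), Well 2→Well 4 = (-480, -375, -76).
Normal n = (Well 2→Well 3) × (Well 2→Well 4) = (-69654, 25992, 311670).
So ∂z/∂E = −n_x/n_z = 0.22349 and ∂z/∂N = −n_y/n_z = −0.08340.
|∇z| = √(a²+b²) = 0.23854, so dip δ = arctan(0.23854) = 13.42°.
True thickness = vertical thickness × cos δ = 44 × cos 13.42° = 42.80 m.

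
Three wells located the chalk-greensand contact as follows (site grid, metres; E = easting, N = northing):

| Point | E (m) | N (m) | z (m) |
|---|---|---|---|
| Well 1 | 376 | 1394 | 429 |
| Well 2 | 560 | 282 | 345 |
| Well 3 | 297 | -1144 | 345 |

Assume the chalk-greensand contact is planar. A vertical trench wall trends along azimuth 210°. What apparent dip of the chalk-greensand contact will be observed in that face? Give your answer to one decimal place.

Let the plane be z = a·E + b·N + c.
Well 2−Well 1: 184a − 1112b = −84;  Well 3−Well 1: −79a − 2538b = −84.
Solving gives a = −0.21589, b = 0.03982.
Unit vector along 210° is (sin 210°, cos 210°) = (-0.5000, -0.8660).
Slope in that direction = a·(-0.5000) + b·(-0.8660) = 0.07346.
Apparent dip = arctan|0.07346| = 4.2° (true dip is 12.4°, so apparent ≤ true as expected).

4.2°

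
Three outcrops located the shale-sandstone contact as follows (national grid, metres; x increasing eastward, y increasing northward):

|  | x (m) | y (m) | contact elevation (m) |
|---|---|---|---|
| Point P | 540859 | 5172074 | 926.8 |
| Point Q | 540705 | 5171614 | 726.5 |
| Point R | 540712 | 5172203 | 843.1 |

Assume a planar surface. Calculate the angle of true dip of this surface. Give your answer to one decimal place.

Let the plane be z = a·x + b·y + c.
Point Q−Point P: −154a − 460b = −200.3;  Point R−Point P: −147a + 129b = −83.7.
Solving gives a = 0.73544, b = 0.18922.
Gradient magnitude |∇z| = √(a² + b²) = √(0.54087 + 0.03581) = 0.75939.
True dip = arctan(0.75939) = 37.2°, dipping toward WSW (azimuth ≈ 256°).

37.2°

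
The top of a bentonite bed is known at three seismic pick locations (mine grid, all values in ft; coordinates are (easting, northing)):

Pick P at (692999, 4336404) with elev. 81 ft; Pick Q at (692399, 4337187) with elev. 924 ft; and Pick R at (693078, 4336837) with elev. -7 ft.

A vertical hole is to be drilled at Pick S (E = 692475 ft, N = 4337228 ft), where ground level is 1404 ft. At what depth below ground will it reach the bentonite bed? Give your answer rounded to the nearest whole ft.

Let the plane be z = a·E + b·N + c.
Pick Q−Pick P: −600a + 783b = 843;  Pick R−Pick P: 79a + 433b = −88.
Solving gives a = −1.34902396, b = 0.04289352.
Then c = 81 − a·692999 − b·4336404 = 748949.64.
At (692475, 4337228): z_contact = −934165.4 + 186039.0 + 748949.64 = 823.2 ft.
Depth below ground = 1404 − 823.2 = 581 ft.

581 ft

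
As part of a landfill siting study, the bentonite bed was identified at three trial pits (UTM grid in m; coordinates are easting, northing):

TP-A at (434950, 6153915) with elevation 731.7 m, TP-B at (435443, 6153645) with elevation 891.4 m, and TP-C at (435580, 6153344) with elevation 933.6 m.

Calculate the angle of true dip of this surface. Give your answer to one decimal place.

Let the plane be z = a·easting + b·northing + c.
TP-B−TP-A: 493a − 270b = 159.7;  TP-C−TP-A: 630a − 571b = 201.9.
Solving gives a = 0.32922, b = 0.00964.
Gradient magnitude |∇z| = √(a² + b²) = √(0.10838 + 0.00009) = 0.32936.
True dip = arctan(0.32936) = 18.2°, dipping toward W (azimuth ≈ 268°).

18.2°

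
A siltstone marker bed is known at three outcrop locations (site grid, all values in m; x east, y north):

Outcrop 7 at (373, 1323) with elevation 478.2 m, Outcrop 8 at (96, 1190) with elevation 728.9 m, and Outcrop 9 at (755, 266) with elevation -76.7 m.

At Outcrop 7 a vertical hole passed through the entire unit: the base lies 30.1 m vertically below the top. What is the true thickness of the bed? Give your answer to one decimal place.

21.3 m

Two edge vectors: Outcrop 7→Outcrop 8 = (-277, -133, 250.7), Outcrop 7→Outcrop 9 = (382, -1057, -554.9).
Normal n = (Outcrop 7→Outcrop 8) × (Outcrop 7→Outcrop 9) = (338791.6, -57939.9, 343595).
So ∂z/∂x = −n_x/n_z = −0.98602 and ∂z/∂y = −n_y/n_z = 0.16863.
|∇z| = √(a²+b²) = 1.00034, so dip δ = arctan(1.00034) = 45.01°.
True thickness = vertical thickness × cos δ = 30.1 × cos 45.01° = 21.3 m.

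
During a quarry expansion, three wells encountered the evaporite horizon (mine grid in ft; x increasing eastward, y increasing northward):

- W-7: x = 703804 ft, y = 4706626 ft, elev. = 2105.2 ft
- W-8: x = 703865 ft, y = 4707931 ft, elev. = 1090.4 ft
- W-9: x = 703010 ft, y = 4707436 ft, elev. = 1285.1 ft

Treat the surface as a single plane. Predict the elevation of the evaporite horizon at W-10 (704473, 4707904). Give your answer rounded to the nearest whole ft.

1251 ft

Two edge vectors: W-7→W-8 = (61, 1305, -1014.8), W-7→W-9 = (-794, 810, -820.1).
Normal n = (W-7→W-8) × (W-7→W-9) = (-248242.5, 855777.3, 1085580).
So ∂z/∂x = −n_x/n_z = 0.22867269 and ∂z/∂y = −n_y/n_z = −0.78831344.
Intercept c from W-7: 2105.2 − 160940.75 + 3710296.51 = 3551460.96.
At (704473, 4707904): z = 161093.7 − 3711304.0 + 3551460.96 = 1250.7 ft.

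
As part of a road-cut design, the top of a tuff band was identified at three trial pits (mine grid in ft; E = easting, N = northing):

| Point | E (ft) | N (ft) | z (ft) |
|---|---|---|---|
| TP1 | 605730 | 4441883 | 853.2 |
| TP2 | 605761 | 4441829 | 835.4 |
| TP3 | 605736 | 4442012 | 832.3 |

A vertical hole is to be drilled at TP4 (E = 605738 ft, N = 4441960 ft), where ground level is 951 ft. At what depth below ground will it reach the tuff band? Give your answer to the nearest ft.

Let the plane be z = a·E + b·N + c.
TP2−TP1: 31a − 54b = −17.8;  TP3−TP1: 6a + 129b = −20.9.
Solving gives a = −0.79222762, b = −0.12516771.
Then c = 853.2 − a·605730 − b·4441883 = 1036709.55.
At (605738, 4441960): z_contact = −479882.4 − 555990.0 + 1036709.55 = 837.2 ft.
Depth below ground = 951 − 837.2 = 114 ft.

114 ft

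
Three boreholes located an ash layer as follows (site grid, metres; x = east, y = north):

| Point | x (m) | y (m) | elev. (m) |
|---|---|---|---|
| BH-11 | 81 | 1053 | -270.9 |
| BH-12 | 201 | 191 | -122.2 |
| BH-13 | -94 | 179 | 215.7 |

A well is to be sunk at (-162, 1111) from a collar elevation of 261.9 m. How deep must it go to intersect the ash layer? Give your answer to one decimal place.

Two edge vectors: BH-11→BH-12 = (120, -862, 148.7), BH-11→BH-13 = (-175, -874, 486.6).
Normal n = (BH-11→BH-12) × (BH-11→BH-13) = (-289485.4, -84414.5, -255730).
So ∂z/∂x = −n_x/n_z = −1.131996 and ∂z/∂y = −n_y/n_z = −0.330092.
Intercept c from BH-11: -270.9 + 91.69 + 347.59 = 168.38.
At (-162, 1111): z_contact = 183.38 − 366.73 + 168.38 = -14.97 m.
Depth below ground = 261.9 − (-14.97) = 276.9 m.

276.9 m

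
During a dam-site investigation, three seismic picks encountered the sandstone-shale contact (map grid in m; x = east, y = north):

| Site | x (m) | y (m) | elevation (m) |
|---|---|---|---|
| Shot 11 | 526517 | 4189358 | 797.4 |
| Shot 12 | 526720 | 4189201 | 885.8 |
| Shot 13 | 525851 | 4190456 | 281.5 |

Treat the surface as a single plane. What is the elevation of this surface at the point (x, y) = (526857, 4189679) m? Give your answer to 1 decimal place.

719.2 m

Two edge vectors: Shot 11→Shot 12 = (203, -157, 88.4), Shot 11→Shot 13 = (-666, 1098, -515.9).
Normal n = (Shot 11→Shot 12) × (Shot 11→Shot 13) = (-16066.9, 45853.3, 118332).
So ∂z/∂x = −n_x/n_z = 0.135778150 and ∂z/∂y = −n_y/n_z = −0.387497042.
Intercept c from Shot 11: 797.4 − 71489.50 + 1623363.83 = 1552671.73.
At (526857, 4189679): z = 71535.7 − 1623488.2 + 1552671.73 = 719.2 m.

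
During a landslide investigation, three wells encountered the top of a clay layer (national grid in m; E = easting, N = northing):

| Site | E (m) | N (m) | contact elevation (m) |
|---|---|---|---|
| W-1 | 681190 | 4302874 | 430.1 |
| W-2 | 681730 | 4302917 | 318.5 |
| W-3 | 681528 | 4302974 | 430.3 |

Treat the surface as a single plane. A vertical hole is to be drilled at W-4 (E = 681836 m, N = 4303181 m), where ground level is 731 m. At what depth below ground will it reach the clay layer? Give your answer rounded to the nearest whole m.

189 m

Let the plane be z = a·E + b·N + c.
W-2−W-1: 540a + 43b = −111.6;  W-3−W-1: 338a + 100b = 0.2.
Solving gives a = −0.28299296, b = 0.95851619.
Then c = 430.1 − a·681190 − b·4302874 = −3931172.33.
At (681836, 4303181): z_contact = −192954.8 + 4124668.7 − 3931172.33 = 541.6 m.
Depth below ground = 731 − 541.6 = 189 m.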